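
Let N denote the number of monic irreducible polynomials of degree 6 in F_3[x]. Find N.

116

x^(3^6) − x is the product of all monic irreducibles of degree dividing 6; Möbius inversion gives N = (1/6) Σ μ(6/d)·3^d.
Divisors of 6: 1, 2, 3, 6; μ(6/d) for each: 1, -1, -1, 1.
Σ = 3^1 − 3^2 − 3^3 + 3^6 = 696.
N = 696/6 = 116.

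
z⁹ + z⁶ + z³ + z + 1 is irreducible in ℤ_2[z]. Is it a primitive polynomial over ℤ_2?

No

Write f(z) = z⁹ + z⁶ + z³ + z + 1.
|GF(2^9)^×| = 2^9 − 1 = 511. Prime factorization: 511 = 7·73.
f is primitive ⇔ z has order 511 in GF(2)[z]/(f), i.e. z^(511/q) ≠ 1 for each prime q | 511.
z^(73) mod f = 1
z^(7) mod f = z⁷.
Since z^(73) = 1, the order of z divides 73 < 511; not primitive.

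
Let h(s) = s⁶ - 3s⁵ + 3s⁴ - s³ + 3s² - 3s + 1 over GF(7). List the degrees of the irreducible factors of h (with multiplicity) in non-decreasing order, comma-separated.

2, 2, 2

Complete factorization: h(s) = (s² + 2s - 2)·(s² + 3s + 1)·(s² - s + 3).
Factor degrees with multiplicity: 2 + 2 + 2 = 6.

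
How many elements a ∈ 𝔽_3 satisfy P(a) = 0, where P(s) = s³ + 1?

Evaluate at each of the 3 elements of 𝔽_3:
P(0) = 1; P(1) = 2; P(2) = 0 → root.
Roots: {2}.

1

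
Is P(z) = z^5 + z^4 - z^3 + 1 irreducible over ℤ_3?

Yes

Check for roots in ℤ_3: P(0) = 1; P(1) = 2; P(2) = 2.
No roots, so no linear factors.
Monic irreducibles of degree 2 over GF(3): z^2 + 1, z^2 + z - 1, z^2 - z - 1.
None of them divide P (all give nonzero remainder).
No irreducible factor of degree ≤ 2 exists, so P is irreducible over GF(3).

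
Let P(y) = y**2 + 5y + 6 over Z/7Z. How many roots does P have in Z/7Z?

2

Evaluate at each of the 7 elements of Z/7Z:
P(0) = 6; P(1) = 5; P(2) = 6; P(3) = 2; P(4) = 0 → root; P(5) = 0 → root; P(6) = 2.
Roots: {4, 5}.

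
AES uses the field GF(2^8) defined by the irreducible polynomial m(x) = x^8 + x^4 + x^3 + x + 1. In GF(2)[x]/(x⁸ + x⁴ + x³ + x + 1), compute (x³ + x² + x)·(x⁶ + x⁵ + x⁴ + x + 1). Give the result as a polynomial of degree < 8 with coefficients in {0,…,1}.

x^7 + x^2

Multiply in GF(2)[x]: (x³ + x² + x)·(x⁶ + x⁵ + x⁴ + x + 1) = x⁹ + x⁷ + x⁵ + x⁴ + x.
Reduce using x⁸ ≡ x⁴ + x³ + x + 1 (mod x⁸ + x⁴ + x³ + x + 1).
Reduced: x⁷ + x².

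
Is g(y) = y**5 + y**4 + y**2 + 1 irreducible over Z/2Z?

Check for roots in Z/2Z: g(0) = 1; g(1) = 0 → root.
g(1) = 0, so (y − 1) divides g(y); g is reducible.

No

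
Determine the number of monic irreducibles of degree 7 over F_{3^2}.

Gauss's count: N_{9}(7) = (1/7) Σ_{d|7} μ(7/d)·9^d.
Divisors of 7: 1, 7; μ(7/d) for each: -1, 1.
Σ = − 9^1 + 9^7 = 4782960.
N = 4782960/7 = 683280.

683280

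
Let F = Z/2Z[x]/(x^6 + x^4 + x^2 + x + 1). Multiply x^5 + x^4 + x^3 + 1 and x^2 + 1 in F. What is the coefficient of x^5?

Multiply in Z/2Z[x]: (x^5 + x^4 + x^3 + 1)·(x^2 + 1) = x^7 + x^6 + x^4 + x^3 + x^2 + 1.
Reduce using x^6 ≡ x^4 + x^2 + x + 1 (mod x^6 + x^4 + x^2 + x + 1).
Reduced: x^5 + x^2.

1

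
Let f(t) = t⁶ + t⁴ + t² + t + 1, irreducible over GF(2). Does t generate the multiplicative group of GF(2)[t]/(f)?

|GF(2^6)^×| = 2^6 − 1 = 63. Prime factorization: 63 = 3^2·7.
f is primitive ⇔ t has order 63 in GF(2)[t]/(f), i.e. t^(63/q) ≠ 1 for each prime q | 63.
t^(21) mod f = 1
t^(9) mod f = t⁴ + t² + t.
Since t^(21) = 1, the order of t divides 21 < 63; not primitive.

No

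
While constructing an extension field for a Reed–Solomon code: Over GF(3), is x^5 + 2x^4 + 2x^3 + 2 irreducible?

Yes

Write m(x) = x^5 + 2x^4 + 2x^3 + 2.
Check for roots in GF(3): m(0) = 2; m(1) = 1; m(2) = 1.
No roots, so no linear factors.
Monic irreducibles of degree 2 over GF(3): x^2 + 1, x^2 + x + 2, x^2 + 2x + 2.
None of them divide m (all give nonzero remainder).
No irreducible factor of degree ≤ 2 exists, so m is irreducible over GF(3).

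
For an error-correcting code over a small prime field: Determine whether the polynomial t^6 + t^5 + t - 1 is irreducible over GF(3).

Yes

Write g(t) = t^6 + t^5 + t - 1.
Check for roots in GF(3): g(0) = 2; g(1) = 2; g(2) = 1.
No roots, so no linear factors.
Monic irreducibles of degree 2 over GF(3): t^2 + 1, t^2 + t - 1, t^2 - t - 1.
None of them divide g (all give nonzero remainder).
Degree-3 irreducible divisors: test the 8 monic irreducibles of degree 3 over GF(3).
None of them divide g (all give nonzero remainder).
No irreducible factor of degree ≤ 3 exists, so g is irreducible over GF(3).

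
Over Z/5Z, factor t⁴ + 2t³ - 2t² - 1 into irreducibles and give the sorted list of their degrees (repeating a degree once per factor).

1, 3

Write h(t) = t⁴ + 2t³ - 2t² - 1.
Roots in Z/5Z: h(0) = 4; h(1) = 0 → root; h(2) = 3; h(3) = 1; h(4) = 1.
Linear factors from roots: (t - 1).
Complete factorization: h(t) = (t - 1)·(t³ - 2t² + t + 1).
Factor degrees with multiplicity: 1 + 3 = 4.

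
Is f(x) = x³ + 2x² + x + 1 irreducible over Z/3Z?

Check for roots in Z/3Z: f(0) = 1; f(1) = 2; f(2) = 1.
No roots. A degree-3 polynomial over a field with no linear factor is irreducible.

Yes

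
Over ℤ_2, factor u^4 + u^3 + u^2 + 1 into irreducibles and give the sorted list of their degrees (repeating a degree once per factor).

Write h(u) = u^4 + u^3 + u^2 + 1.
Roots in ℤ_2: h(0) = 1; h(1) = 0 → root.
Linear factors from roots: (u + 1).
Complete factorization: h(u) = (u + 1)·(u^3 + u + 1).
Factor degrees with multiplicity: 1 + 3 = 4.

1, 3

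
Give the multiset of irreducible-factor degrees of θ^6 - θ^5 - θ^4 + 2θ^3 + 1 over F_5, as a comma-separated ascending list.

Write f(θ) = θ^6 - θ^5 - θ^4 + 2θ^3 + 1.
Roots in F_5: f(0) = 1; f(1) = 2; f(2) = 3; f(3) = 0 → root; f(4) = 0 → root.
Linear factors from roots: (θ + 2), (θ + 1).
Complete factorization: f(θ) = (θ + 1)·(θ + 2)·(θ^2 - 2)·(θ^2 + θ + 1).
Factor degrees with multiplicity: 1 + 1 + 2 + 2 = 6.

1, 1, 2, 2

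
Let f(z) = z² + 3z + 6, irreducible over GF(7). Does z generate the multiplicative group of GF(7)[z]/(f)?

No

|GF(7^2)^×| = 7^2 − 1 = 48. Prime factorization: 48 = 2^4·3.
f is primitive ⇔ z has order 48 in GF(7)[z]/(f), i.e. z^(48/q) ≠ 1 for each prime q | 48.
z^(24) mod f = 6.
z^(16) mod f = 1
Since z^(16) = 1, the order of z divides 16 < 48; not primitive.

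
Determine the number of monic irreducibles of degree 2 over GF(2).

By the necklace-counting formula, N_2(2) = (1/2) Σ_{d|2} μ(2/d)·2^d.
Divisors of 2: 1, 2; μ(2/d) for each: -1, 1.
Σ = − 2^1 + 2^2 = 2.
N = 2/2 = 1.

1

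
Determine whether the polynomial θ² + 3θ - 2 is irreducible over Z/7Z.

Write h(θ) = θ² + 3θ - 2.
Check for roots in Z/7Z: h(0) = 5; h(1) = 2; h(2) = 1; h(3) = 2; h(4) = 5; h(5) = 3; h(6) = 3.
No roots. A degree-2 polynomial over a field with no linear factor is irreducible.

Yes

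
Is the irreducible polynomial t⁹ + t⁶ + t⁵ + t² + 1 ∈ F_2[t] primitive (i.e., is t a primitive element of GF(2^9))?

Write f(t) = t⁹ + t⁶ + t⁵ + t² + 1.
|GF(2^9)^×| = 2^9 − 1 = 511. Prime factorization: 511 = 7·73.
f is primitive ⇔ t has order 511 in GF(2)[t]/(f), i.e. t^(511/q) ≠ 1 for each prime q | 511.
t^(73) mod f = 1
t^(7) mod f = t⁷.
Since t^(73) = 1, the order of t divides 73 < 511; not primitive.

No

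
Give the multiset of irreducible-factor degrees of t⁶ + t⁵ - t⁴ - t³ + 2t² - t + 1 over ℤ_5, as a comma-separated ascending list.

Write f(t) = t⁶ + t⁵ - t⁴ - t³ + 2t² - t + 1.
Roots in ℤ_5: f(0) = 1; f(1) = 2; f(2) = 4; f(3) = 0 → root; f(4) = 4.
Linear factors from roots: (t + 2).
Complete factorization: f(t) = (t + 2)·(t² + 2)·(t³ - t² - t - 1).
Factor degrees with multiplicity: 1 + 2 + 3 = 6.

1, 2, 3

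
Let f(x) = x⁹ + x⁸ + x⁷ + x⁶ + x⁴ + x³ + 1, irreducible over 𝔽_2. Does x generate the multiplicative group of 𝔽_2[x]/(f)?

Yes

|GF(2^9)^×| = 2^9 − 1 = 511. Prime factorization: 511 = 7·73.
f is primitive ⇔ x has order 511 in GF(2)[x]/(f), i.e. x^(511/q) ≠ 1 for each prime q | 511.
x^(73) mod f = x⁸ + x⁷ + x⁶ + x³ + x + 1.
x^(7) mod f = x⁷.
None equal 1, so x has full order 511; f is primitive.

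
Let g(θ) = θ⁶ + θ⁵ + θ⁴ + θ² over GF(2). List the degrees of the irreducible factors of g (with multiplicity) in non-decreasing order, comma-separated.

1, 1, 1, 3

Roots in GF(2): g(0) = 0 → root; g(1) = 0 → root.
Linear factors from roots: (θ), (θ + 1).
Complete factorization: g(θ) = (θ + 1)·(θ)^2·(θ³ + θ + 1).
Factor degrees with multiplicity: 1 + 1 + 1 + 3 = 6.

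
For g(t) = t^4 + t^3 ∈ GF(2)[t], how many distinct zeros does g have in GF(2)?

Evaluate at each of the 2 elements of GF(2):
g(0) = 0 → root; g(1) = 0 → root.
Roots: {0, 1}.

2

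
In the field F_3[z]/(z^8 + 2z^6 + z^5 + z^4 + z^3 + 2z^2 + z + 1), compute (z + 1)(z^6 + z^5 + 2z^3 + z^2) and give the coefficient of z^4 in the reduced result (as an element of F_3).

Multiply in F_3[z]: (z + 1)·(z^6 + z^5 + 2z^3 + z^2) = z^7 + 2z^6 + z^5 + 2z^4 + z^2.
Reduced: z^7 + 2z^6 + z^5 + 2z^4 + z^2.

2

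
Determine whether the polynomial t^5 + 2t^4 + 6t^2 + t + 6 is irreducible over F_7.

No

Write f(t) = t^5 + 2t^4 + 6t^2 + t + 6.
Check for roots in F_7: f(0) = 6; f(1) = 2; f(2) = 5; f(3) = 6; f(4) = 4; f(5) = 0 → root; f(6) = 5.
f(5) = 0, so (t − 5) divides f(t); f is reducible.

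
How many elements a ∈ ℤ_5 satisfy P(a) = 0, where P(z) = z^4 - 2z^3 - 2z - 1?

Evaluate at each of the 5 elements of ℤ_5:
P(0) = 4; P(1) = 1; P(2) = 0 → root; P(3) = 0 → root; P(4) = 4.
Roots: {2, 3}.

2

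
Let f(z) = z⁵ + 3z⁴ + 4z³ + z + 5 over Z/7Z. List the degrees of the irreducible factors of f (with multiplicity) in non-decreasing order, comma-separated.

Linear factors from roots: (z + 6), (z + 5), (z + 4).
Complete factorization: f(z) = (z + 4)·(z + 5)·(z + 6)·(z² + 2z + 5).
Factor degrees with multiplicity: 1 + 1 + 1 + 2 = 5.

1, 1, 1, 2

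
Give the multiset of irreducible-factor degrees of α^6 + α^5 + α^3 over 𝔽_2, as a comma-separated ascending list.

1, 1, 1, 3

Write g(α) = α^6 + α^5 + α^3.
Roots in 𝔽_2: g(0) = 0 → root; g(1) = 1.
Linear factors from roots: (α).
Complete factorization: g(α) = (α)^3·(α^3 + α^2 + 1).
Factor degrees with multiplicity: 1 + 1 + 1 + 3 = 6.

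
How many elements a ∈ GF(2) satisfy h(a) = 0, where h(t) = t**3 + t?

Evaluate at each of the 2 elements of GF(2):
h(0) = 0 → root; h(1) = 0 → root.
Roots: {0, 1}.

2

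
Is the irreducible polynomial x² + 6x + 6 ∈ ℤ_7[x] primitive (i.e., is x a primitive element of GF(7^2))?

No

Write f(x) = x² + 6x + 6.
|GF(7^2)^×| = 7^2 − 1 = 48. Prime factorization: 48 = 2^4·3.
f is primitive ⇔ x has order 48 in GF(7)[x]/(f), i.e. x^(48/q) ≠ 1 for each prime q | 48.
x^(24) mod f = 6.
x^(16) mod f = 1
Since x^(16) = 1, the order of x divides 16 < 48; not primitive.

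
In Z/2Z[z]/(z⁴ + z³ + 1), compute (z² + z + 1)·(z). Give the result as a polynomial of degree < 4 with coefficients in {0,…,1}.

Multiply in Z/2Z[z]: (z² + z + 1)·(z) = z³ + z² + z.
Reduced: z³ + z² + z.

z^3 + z^2 + z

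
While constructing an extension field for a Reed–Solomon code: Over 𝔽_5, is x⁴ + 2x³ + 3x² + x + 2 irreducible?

Yes

Write g(x) = x⁴ + 2x³ + 3x² + x + 2.
Check for roots in 𝔽_5: g(0) = 2; g(1) = 4; g(2) = 3; g(3) = 2; g(4) = 3.
No roots, so no linear factors.
Degree-2 irreducible divisors: test the 10 monic irreducibles of degree 2 over GF(5).
None of them divide g (all give nonzero remainder).
No irreducible factor of degree ≤ 2 exists, so g is irreducible over GF(5).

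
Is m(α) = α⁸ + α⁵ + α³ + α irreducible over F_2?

Check for roots in F_2: m(0) = 0 → root; m(1) = 0 → root.
m(0) = 0, so (α) divides m(α); m is reducible.

No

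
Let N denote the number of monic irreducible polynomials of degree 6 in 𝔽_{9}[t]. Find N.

By the necklace-counting formula, N_9(6) = (1/6) Σ_{d|6} μ(6/d)·9^d.
Divisors of 6: 1, 2, 3, 6; μ(6/d) for each: 1, -1, -1, 1.
Σ = 9^1 − 9^2 − 9^3 + 9^6 = 530640.
N = 530640/6 = 88440.

88440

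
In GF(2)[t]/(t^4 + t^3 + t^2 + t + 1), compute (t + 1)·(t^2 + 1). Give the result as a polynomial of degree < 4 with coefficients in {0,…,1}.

Multiply in GF(2)[t]: (t + 1)·(t^2 + 1) = t^3 + t^2 + t + 1.
Reduced: t^3 + t^2 + t + 1.

t^3 + t^2 + t + 1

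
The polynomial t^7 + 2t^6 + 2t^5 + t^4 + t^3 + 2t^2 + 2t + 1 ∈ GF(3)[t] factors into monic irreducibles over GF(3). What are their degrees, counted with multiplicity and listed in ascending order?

Write g(t) = t^7 + 2t^6 + 2t^5 + t^4 + t^3 + 2t^2 + 2t + 1.
Roots in GF(3): g(0) = 1; g(1) = 0 → root; g(2) = 0 → root.
Linear factors from roots: (t + 2), (t + 1).
Complete factorization: g(t) = (t + 1)·(t + 2)^2·(t^2 + t + 2)·(t^2 + 2t + 2).
Factor degrees with multiplicity: 1 + 1 + 1 + 2 + 2 = 7.

1, 1, 1, 2, 2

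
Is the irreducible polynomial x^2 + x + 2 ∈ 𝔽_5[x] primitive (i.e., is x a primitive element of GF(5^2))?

Write f(x) = x^2 + x + 2.
|GF(5^2)^×| = 5^2 − 1 = 24. Prime factorization: 24 = 2^3·3.
f is primitive ⇔ x has order 24 in GF(5)[x]/(f), i.e. x^(24/q) ≠ 1 for each prime q | 24.
x^(12) mod f = 4.
x^(8) mod f = 3x + 1.
None equal 1, so x has full order 24; f is primitive.

Yes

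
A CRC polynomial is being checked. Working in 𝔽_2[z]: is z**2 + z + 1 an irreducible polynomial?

Yes

Write m(z) = z**2 + z + 1.
Check for roots in 𝔽_2: m(0) = 1; m(1) = 1.
No roots. A degree-2 polynomial over a field with no linear factor is irreducible.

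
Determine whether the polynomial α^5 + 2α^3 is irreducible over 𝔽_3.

No

Write m(α) = α^5 + 2α^3.
Check for roots in 𝔽_3: m(0) = 0 → root; m(1) = 0 → root; m(2) = 0 → root.
m(0) = 0, so (α) divides m(α); m is reducible.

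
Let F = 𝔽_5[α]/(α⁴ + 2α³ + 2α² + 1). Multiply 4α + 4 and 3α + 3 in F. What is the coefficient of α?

Multiply in 𝔽_5[α]: (4α + 4)·(3α + 3) = 2α² + 4α + 2.
Reduced: 2α² + 4α + 2.

4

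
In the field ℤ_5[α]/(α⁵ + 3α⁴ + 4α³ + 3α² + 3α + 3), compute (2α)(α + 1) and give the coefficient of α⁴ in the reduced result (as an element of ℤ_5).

Multiply in ℤ_5[α]: (2α)·(α + 1) = 2α² + 2α.
Reduced: 2α² + 2α.

0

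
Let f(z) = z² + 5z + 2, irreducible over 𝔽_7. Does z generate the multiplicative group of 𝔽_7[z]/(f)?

|GF(7^2)^×| = 7^2 − 1 = 48. Prime factorization: 48 = 2^4·3.
f is primitive ⇔ z has order 48 in GF(7)[z]/(f), i.e. z^(48/q) ≠ 1 for each prime q | 48.
z^(24) mod f = 1
z^(16) mod f = 4.
Since z^(24) = 1, the order of z divides 24 < 48; not primitive.

No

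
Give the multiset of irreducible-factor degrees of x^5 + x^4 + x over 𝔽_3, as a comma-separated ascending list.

Write f(x) = x^5 + x^4 + x.
Roots in 𝔽_3: f(0) = 0 → root; f(1) = 0 → root; f(2) = 2.
Linear factors from roots: (x), (x - 1).
Complete factorization: f(x) = (x)·(x - 1)·(x^3 - x^2 - x - 1).
Factor degrees with multiplicity: 1 + 1 + 3 = 5.

1, 1, 3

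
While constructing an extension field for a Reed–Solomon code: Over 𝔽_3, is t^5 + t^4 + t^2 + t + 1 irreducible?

Yes

Write f(t) = t^5 + t^4 + t^2 + t + 1.
Check for roots in 𝔽_3: f(0) = 1; f(1) = 2; f(2) = 1.
No roots, so no linear factors.
Monic irreducibles of degree 2 over GF(3): t^2 + 1, t^2 + t + 2, t^2 + 2t + 2.
None of them divide f (all give nonzero remainder).
No irreducible factor of degree ≤ 2 exists, so f is irreducible over GF(3).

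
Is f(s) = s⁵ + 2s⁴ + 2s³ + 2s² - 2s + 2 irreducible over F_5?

No

Check for roots in F_5: f(0) = 2; f(1) = 2; f(2) = 1; f(3) = 3; f(4) = 0 → root.
f(4) = 0, so (s − 4) divides f(s); f is reducible.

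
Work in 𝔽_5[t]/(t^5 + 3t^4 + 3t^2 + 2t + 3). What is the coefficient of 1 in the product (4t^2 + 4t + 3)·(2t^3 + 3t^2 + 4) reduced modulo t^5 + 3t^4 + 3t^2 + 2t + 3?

Multiply in 𝔽_5[t]: (4t^2 + 4t + 3)·(2t^3 + 3t^2 + 4) = 3t^5 + 3t^3 + t + 2.
Reduce using t^5 ≡ 2t^4 + 2t^2 + 3t + 2 (mod t^5 + 3t^4 + 3t^2 + 2t + 3).
Reduced: t^4 + 3t^3 + t^2 + 3.

3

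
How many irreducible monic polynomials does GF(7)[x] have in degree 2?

21

x^(7^2) − x is the product of all monic irreducibles of degree dividing 2; Möbius inversion gives N = (1/2) Σ μ(2/d)·7^d.
Divisors of 2: 1, 2; μ(2/d) for each: -1, 1.
Σ = − 7^1 + 7^2 = 42.
N = 42/2 = 21.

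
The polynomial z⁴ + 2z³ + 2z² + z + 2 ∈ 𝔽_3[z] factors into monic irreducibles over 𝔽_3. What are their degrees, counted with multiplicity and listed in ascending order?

Write f(z) = z⁴ + 2z³ + 2z² + z + 2.
Roots in 𝔽_3: f(0) = 2; f(1) = 2; f(2) = 2.
Complete factorization: f(z) = (z⁴ + 2z³ + 2z² + z + 2).
Factor degrees with multiplicity: 4 = 4.

4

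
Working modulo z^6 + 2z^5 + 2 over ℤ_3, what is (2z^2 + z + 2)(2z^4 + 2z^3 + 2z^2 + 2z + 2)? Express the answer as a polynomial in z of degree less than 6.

Multiply in ℤ_3[z]: (2z^2 + z + 2)·(2z^4 + 2z^3 + 2z^2 + 2z + 2) = z^6 + z^4 + z^3 + z^2 + 1.
Reduce using z^6 ≡ z^5 + 1 (mod z^6 + 2z^5 + 2).
Reduced: z^5 + z^4 + z^3 + z^2 + 2.

z^5 + z^4 + z^3 + z^2 + 2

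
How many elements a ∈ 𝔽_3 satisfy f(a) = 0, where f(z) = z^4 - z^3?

Evaluate at each of the 3 elements of 𝔽_3:
f(0) = 0 → root; f(1) = 0 → root; f(2) = 2.
Roots: {0, 1}.

2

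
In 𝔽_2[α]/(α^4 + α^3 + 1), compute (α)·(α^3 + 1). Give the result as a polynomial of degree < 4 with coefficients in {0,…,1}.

Multiply in 𝔽_2[α]: (α)·(α^3 + 1) = α^4 + α.
Reduce using α^4 ≡ α^3 + 1 (mod α^4 + α^3 + 1).
Reduced: α^3 + α + 1.

α^3 + α + 1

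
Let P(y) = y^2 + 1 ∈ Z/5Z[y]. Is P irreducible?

No

Check for roots in Z/5Z: P(0) = 1; P(1) = 2; P(2) = 0 → root; P(3) = 0 → root; P(4) = 2.
P(2) = 0, so (y − 2) divides P(y); P is reducible.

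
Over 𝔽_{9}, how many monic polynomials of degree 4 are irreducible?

x^(9^4) − x is the product of all monic irreducibles of degree dividing 4; Möbius inversion gives N = (1/4) Σ μ(4/d)·9^d.
Divisors of 4: 1, 2, 4; μ(4/d) for each: 0, -1, 1.
Σ = − 9^2 + 9^4 = 6480.
N = 6480/4 = 1620.

1620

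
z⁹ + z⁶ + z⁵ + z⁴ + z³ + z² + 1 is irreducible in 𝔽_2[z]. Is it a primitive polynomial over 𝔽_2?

Write f(z) = z⁹ + z⁶ + z⁵ + z⁴ + z³ + z² + 1.
|GF(2^9)^×| = 2^9 − 1 = 511. Prime factorization: 511 = 7·73.
f is primitive ⇔ z has order 511 in GF(2)[z]/(f), i.e. z^(511/q) ≠ 1 for each prime q | 511.
z^(73) mod f = z⁷ + z⁶ + z⁵ + z² + 1.
z^(7) mod f = z⁷.
None equal 1, so z has full order 511; f is primitive.

Yes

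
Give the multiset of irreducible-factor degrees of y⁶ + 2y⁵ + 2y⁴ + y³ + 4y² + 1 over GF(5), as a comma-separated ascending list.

1, 1, 2, 2

Write g(y) = y⁶ + 2y⁵ + 2y⁴ + y³ + 4y² + 1.
Roots in GF(5): g(0) = 1; g(1) = 1; g(2) = 0 → root; g(3) = 1; g(4) = 0 → root.
Linear factors from roots: (y + 3), (y + 1).
Complete factorization: g(y) = (y + 1)·(y + 3)·(y² + 3)·(y² + 3y + 4).
Factor degrees with multiplicity: 1 + 1 + 2 + 2 = 6.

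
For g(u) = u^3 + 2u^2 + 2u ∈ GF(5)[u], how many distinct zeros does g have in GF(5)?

Evaluate at each of the 5 elements of GF(5):
g(0) = 0 → root; g(1) = 0 → root; g(2) = 0 → root; g(3) = 1; g(4) = 4.
Roots: {0, 1, 2}.

3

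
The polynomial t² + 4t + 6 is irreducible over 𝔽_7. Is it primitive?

Write f(t) = t² + 4t + 6.
|GF(7^2)^×| = 7^2 − 1 = 48. Prime factorization: 48 = 2^4·3.
f is primitive ⇔ t has order 48 in GF(7)[t]/(f), i.e. t^(48/q) ≠ 1 for each prime q | 48.
t^(24) mod f = 6.
t^(16) mod f = 1
Since t^(16) = 1, the order of t divides 16 < 48; not primitive.

No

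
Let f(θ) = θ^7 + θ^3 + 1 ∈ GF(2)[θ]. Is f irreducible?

Yes

Check for roots in GF(2): f(0) = 1; f(1) = 1.
No roots, so no linear factors.
Monic irreducibles of degree 2 over GF(2): θ^2 + θ + 1.
None of them divide f (all give nonzero remainder).
Monic irreducibles of degree 3 over GF(2): θ^3 + θ + 1, θ^3 + θ^2 + 1.
None of them divide f (all give nonzero remainder).
No irreducible factor of degree ≤ 3 exists, so f is irreducible over GF(2).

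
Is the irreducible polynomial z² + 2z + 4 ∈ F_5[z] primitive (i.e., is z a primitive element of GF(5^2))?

No

Write f(z) = z² + 2z + 4.
|GF(5^2)^×| = 5^2 − 1 = 24. Prime factorization: 24 = 2^3·3.
f is primitive ⇔ z has order 24 in GF(5)[z]/(f), i.e. z^(24/q) ≠ 1 for each prime q | 24.
z^(12) mod f = 1
z^(8) mod f = 2z + 4.
Since z^(12) = 1, the order of z divides 12 < 24; not primitive.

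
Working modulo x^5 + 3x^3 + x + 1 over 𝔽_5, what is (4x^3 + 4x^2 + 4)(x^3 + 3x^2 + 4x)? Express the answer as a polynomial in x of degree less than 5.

Multiply in 𝔽_5[x]: (4x^3 + 4x^2 + 4)·(x^3 + 3x^2 + 4x) = 4x^6 + x^5 + 3x^4 + 2x^2 + x.
Reduce using x^5 ≡ 2x^3 + 4x + 4 (mod x^5 + 3x^3 + x + 1).
Reduced: x^4 + 2x^3 + 3x^2 + x + 4.

x^4 + 2x^3 + 3x^2 + x + 4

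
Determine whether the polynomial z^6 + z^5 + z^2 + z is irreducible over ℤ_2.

Write f(z) = z^6 + z^5 + z^2 + z.
Check for roots in ℤ_2: f(0) = 0 → root; f(1) = 0 → root.
f(0) = 0, so (z) divides f(z); f is reducible.

No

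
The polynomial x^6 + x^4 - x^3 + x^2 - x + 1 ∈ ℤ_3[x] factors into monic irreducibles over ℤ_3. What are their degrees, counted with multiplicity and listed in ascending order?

1, 2, 3

Write f(x) = x^6 + x^4 - x^3 + x^2 - x + 1.
Roots in ℤ_3: f(0) = 1; f(1) = 2; f(2) = 0 → root.
Linear factors from roots: (x + 1).
Complete factorization: f(x) = (x + 1)·(x^2 + 1)·(x^3 - x^2 + x + 1).
Factor degrees with multiplicity: 1 + 2 + 3 = 6.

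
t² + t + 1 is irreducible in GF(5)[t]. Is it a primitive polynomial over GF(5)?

No

Write f(t) = t² + t + 1.
|GF(5^2)^×| = 5^2 − 1 = 24. Prime factorization: 24 = 2^3·3.
f is primitive ⇔ t has order 24 in GF(5)[t]/(f), i.e. t^(24/q) ≠ 1 for each prime q | 24.
t^(12) mod f = 1
t^(8) mod f = 4t + 4.
Since t^(12) = 1, the order of t divides 12 < 24; not primitive.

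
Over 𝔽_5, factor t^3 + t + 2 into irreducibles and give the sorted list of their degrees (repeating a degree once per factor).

Write h(t) = t^3 + t + 2.
Roots in 𝔽_5: h(0) = 2; h(1) = 4; h(2) = 2; h(3) = 2; h(4) = 0 → root.
Linear factors from roots: (t + 1).
Complete factorization: h(t) = (t + 1)·(t^2 - t + 2).
Factor degrees with multiplicity: 1 + 2 = 3.

1, 2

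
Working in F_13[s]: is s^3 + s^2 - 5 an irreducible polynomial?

No

Write g(s) = s^3 + s^2 - 5.
Check each element of F_13 for a root: g(0)=8, g(1)=10, g(2)=7, g(3)=5, g(4)=10, g(5)=2, g(6)=0, g(7)=10, g(8)=12, g(9)=12, g(10)=3, g(11)=4, g(12)=8.
g(6) = 0, so (s − 6) divides g(s); g is reducible.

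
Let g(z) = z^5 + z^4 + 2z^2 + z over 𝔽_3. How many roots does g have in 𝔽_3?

Evaluate at each of the 3 elements of 𝔽_3:
g(0) = 0 → root; g(1) = 2; g(2) = 1.
Roots: {0}.

1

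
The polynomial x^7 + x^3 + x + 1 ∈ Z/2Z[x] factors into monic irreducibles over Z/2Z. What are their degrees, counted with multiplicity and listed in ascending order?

1, 2, 4

Write f(x) = x^7 + x^3 + x + 1.
Roots in Z/2Z: f(0) = 1; f(1) = 0 → root.
Linear factors from roots: (x + 1).
Complete factorization: f(x) = (x + 1)·(x^2 + x + 1)·(x^4 + x + 1).
Factor degrees with multiplicity: 1 + 2 + 4 = 7.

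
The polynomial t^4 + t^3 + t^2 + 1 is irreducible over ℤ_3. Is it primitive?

No

Write f(t) = t^4 + t^3 + t^2 + 1.
|GF(3^4)^×| = 3^4 − 1 = 80. Prime factorization: 80 = 2^4·5.
f is primitive ⇔ t has order 80 in GF(3)[t]/(f), i.e. t^(80/q) ≠ 1 for each prime q | 80.
t^(40) mod f = 1
t^(16) mod f = 2t^3 + t^2 + t.
Since t^(40) = 1, the order of t divides 40 < 80; not primitive.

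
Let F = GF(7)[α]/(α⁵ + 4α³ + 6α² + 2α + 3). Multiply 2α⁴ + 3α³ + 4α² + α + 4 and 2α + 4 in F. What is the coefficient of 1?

4

Multiply in GF(7)[α]: (2α⁴ + 3α³ + 4α² + α + 4)·(2α + 4) = 4α⁵ + 6α³ + 4α² + 5α + 2.
Reduce using α⁵ ≡ 3α³ + α² + 5α + 4 (mod α⁵ + 4α³ + 6α² + 2α + 3).
Reduced: 4α³ + α² + 4α + 4.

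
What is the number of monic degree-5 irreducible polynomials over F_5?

624

Gauss's count: N_{5}(5) = (1/5) Σ_{d|5} μ(5/d)·5^d.
Divisors of 5: 1, 5; μ(5/d) for each: -1, 1.
Σ = − 5^1 + 5^5 = 3120.
N = 3120/5 = 624.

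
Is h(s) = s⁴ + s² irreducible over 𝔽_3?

No

Check for roots in 𝔽_3: h(0) = 0 → root; h(1) = 2; h(2) = 2.
h(0) = 0, so (s) divides h(s); h is reducible.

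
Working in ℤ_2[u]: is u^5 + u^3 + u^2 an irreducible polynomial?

Write m(u) = u^5 + u^3 + u^2.
Check for roots in ℤ_2: m(0) = 0 → root; m(1) = 1.
m(0) = 0, so (u) divides m(u); m is reducible.

No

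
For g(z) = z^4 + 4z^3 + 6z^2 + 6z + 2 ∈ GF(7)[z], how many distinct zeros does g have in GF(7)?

Evaluate at each of the 7 elements of GF(7):
g(0) = 2; g(1) = 5; g(2) = 2; g(3) = 4; g(4) = 4; g(5) = 5; g(6) = 6.
No element is a root.

0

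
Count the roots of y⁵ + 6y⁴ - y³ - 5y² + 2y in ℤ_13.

Write g(y) = y⁵ + 6y⁴ - y³ - 5y² + 2y.
Evaluate at each of the 13 elements of ℤ_13:
g(0) = 0 → root; g(1) = 3; g(2) = 0 → root; g(3) = 0 → root; g(4) = 6; g(5) = 5; g(6) = 10; g(7) = 11; g(8) = 4; g(9) = 7; g(10) = 11; g(11) = 9; g(12) = 12.
Roots: {0, 2, 3}.

3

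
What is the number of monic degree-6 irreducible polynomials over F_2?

9

x^(2^6) − x is the product of all monic irreducibles of degree dividing 6; Möbius inversion gives N = (1/6) Σ μ(6/d)·2^d.
Divisors of 6: 1, 2, 3, 6; μ(6/d) for each: 1, -1, -1, 1.
Σ = 2^1 − 2^2 − 2^3 + 2^6 = 54.
N = 54/6 = 9.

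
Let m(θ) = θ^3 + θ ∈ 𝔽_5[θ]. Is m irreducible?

No

Check for roots in 𝔽_5: m(0) = 0 → root; m(1) = 2; m(2) = 0 → root; m(3) = 0 → root; m(4) = 3.
m(0) = 0, so (θ) divides m(θ); m is reducible.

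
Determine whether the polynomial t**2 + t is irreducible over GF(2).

Write f(t) = t**2 + t.
Check for roots in GF(2): f(0) = 0 → root; f(1) = 0 → root.
f(0) = 0, so (t) divides f(t); f is reducible.

No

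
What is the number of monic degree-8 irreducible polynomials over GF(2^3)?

The number of monic irreducibles of degree 8 over GF(8) is (1/8)·Σ_{d∣8} μ(8/d) 8^d.
Divisors of 8: 1, 2, 4, 8; μ(8/d) for each: 0, 0, -1, 1.
Σ = − 8^4 + 8^8 = 16773120.
N = 16773120/8 = 2096640.

2096640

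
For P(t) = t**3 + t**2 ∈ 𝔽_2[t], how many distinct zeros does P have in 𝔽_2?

Evaluate at each of the 2 elements of 𝔽_2:
P(0) = 0 → root; P(1) = 0 → root.
Roots: {0, 1}.

2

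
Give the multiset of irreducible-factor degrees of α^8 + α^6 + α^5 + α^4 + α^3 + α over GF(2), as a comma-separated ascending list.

1, 1, 2, 2, 2

Write f(α) = α^8 + α^6 + α^5 + α^4 + α^3 + α.
Roots in GF(2): f(0) = 0 → root; f(1) = 0 → root.
Linear factors from roots: (α), (α + 1).
Complete factorization: f(α) = (α)·(α + 1)·(α^2 + α + 1)^3.
Factor degrees with multiplicity: 1 + 1 + 2 + 2 + 2 = 8.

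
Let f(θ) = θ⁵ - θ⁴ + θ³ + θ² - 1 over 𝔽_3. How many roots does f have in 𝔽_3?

1

Evaluate at each of the 3 elements of 𝔽_3:
f(0) = 2; f(1) = 1; f(2) = 0 → root.
Roots: {2}.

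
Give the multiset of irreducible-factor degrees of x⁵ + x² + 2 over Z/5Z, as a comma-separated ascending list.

5

Write f(x) = x⁵ + x² + 2.
Roots in Z/5Z: f(0) = 2; f(1) = 4; f(2) = 3; f(3) = 4; f(4) = 2.
Complete factorization: f(x) = (x⁵ + x² + 2).
Factor degrees with multiplicity: 5 = 5.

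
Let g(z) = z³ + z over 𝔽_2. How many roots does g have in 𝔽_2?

2

Evaluate at each of the 2 elements of 𝔽_2:
g(0) = 0 → root; g(1) = 0 → root.
Roots: {0, 1}.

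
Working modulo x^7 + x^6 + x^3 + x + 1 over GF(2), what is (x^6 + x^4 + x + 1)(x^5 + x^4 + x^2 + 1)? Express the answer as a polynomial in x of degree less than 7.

x^6 + x^2 + 1

Multiply in GF(2)[x]: (x^6 + x^4 + x + 1)·(x^5 + x^4 + x^2 + 1) = x^11 + x^10 + x^9 + x^6 + x^3 + x^2 + x + 1.
Reduce using x^7 ≡ x^6 + x^3 + x + 1 (mod x^7 + x^6 + x^3 + x + 1).
Reduced: x^6 + x^2 + 1.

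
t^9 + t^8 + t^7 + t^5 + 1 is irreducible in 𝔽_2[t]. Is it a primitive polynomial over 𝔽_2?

Write f(t) = t^9 + t^8 + t^7 + t^5 + 1.
|GF(2^9)^×| = 2^9 − 1 = 511. Prime factorization: 511 = 7·73.
f is primitive ⇔ t has order 511 in GF(2)[t]/(f), i.e. t^(511/q) ≠ 1 for each prime q | 511.
t^(73) mod f = 1
t^(7) mod f = t^7.
Since t^(73) = 1, the order of t divides 73 < 511; not primitive.

No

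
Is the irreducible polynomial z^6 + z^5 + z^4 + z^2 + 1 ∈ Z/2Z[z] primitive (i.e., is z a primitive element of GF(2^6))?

Write f(z) = z^6 + z^5 + z^4 + z^2 + 1.
|GF(2^6)^×| = 2^6 − 1 = 63. Prime factorization: 63 = 3^2·7.
f is primitive ⇔ z has order 63 in GF(2)[z]/(f), i.e. z^(63/q) ≠ 1 for each prime q | 63.
z^(21) mod f = 1
z^(9) mod f = z^3 + 1.
Since z^(21) = 1, the order of z divides 21 < 63; not primitive.

No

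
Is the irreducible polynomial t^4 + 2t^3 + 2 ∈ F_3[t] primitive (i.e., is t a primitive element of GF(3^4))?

Write f(t) = t^4 + 2t^3 + 2.
|GF(3^4)^×| = 3^4 − 1 = 80. Prime factorization: 80 = 2^4·5.
f is primitive ⇔ t has order 80 in GF(3)[t]/(f), i.e. t^(80/q) ≠ 1 for each prime q | 80.
t^(40) mod f = 2.
t^(16) mod f = 2t^2 + t + 2.
None equal 1, so t has full order 80; f is primitive.

Yes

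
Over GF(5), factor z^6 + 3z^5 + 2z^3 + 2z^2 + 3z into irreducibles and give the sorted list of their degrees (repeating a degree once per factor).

Write f(z) = z^6 + 3z^5 + 2z^3 + 2z^2 + 3z.
Roots in GF(5): f(0) = 0 → root; f(1) = 1; f(2) = 0 → root; f(3) = 4; f(4) = 0 → root.
Linear factors from roots: (z), (z + 3), (z + 1).
Complete factorization: f(z) = (z)·(z + 1)·(z + 3)·(z^3 + 4z^2 + z + 1).
Factor degrees with multiplicity: 1 + 1 + 1 + 3 = 6.

1, 1, 1, 3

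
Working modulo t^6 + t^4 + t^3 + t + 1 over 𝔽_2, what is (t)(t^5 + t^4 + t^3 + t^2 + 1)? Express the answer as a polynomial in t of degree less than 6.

Multiply in 𝔽_2[t]: (t)·(t^5 + t^4 + t^3 + t^2 + 1) = t^6 + t^5 + t^4 + t^3 + t.
Reduce using t^6 ≡ t^4 + t^3 + t + 1 (mod t^6 + t^4 + t^3 + t + 1).
Reduced: t^5 + 1.

t^5 + 1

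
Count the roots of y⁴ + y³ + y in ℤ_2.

1

Write P(y) = y⁴ + y³ + y.
Evaluate at each of the 2 elements of ℤ_2:
P(0) = 0 → root; P(1) = 1.
Roots: {0}.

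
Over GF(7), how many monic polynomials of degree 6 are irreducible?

19544

The number of monic irreducibles of degree 6 over GF(7) is (1/6)·Σ_{d∣6} μ(6/d) 7^d.
Divisors of 6: 1, 2, 3, 6; μ(6/d) for each: 1, -1, -1, 1.
Σ = 7^1 − 7^2 − 7^3 + 7^6 = 117264.
N = 117264/6 = 19544.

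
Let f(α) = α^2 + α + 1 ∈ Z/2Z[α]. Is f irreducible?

Check for roots in Z/2Z: f(0) = 1; f(1) = 1.
No roots. A degree-2 polynomial over a field with no linear factor is irreducible.

Yes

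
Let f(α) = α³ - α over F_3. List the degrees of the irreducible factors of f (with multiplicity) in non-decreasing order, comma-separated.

Roots in F_3: f(0) = 0 → root; f(1) = 0 → root; f(2) = 0 → root.
Linear factors from roots: (α), (α - 1), (α + 1).
Complete factorization: f(α) = (α)·(α + 1)·(α - 1).
Factor degrees with multiplicity: 1 + 1 + 1 = 3.

1, 1, 1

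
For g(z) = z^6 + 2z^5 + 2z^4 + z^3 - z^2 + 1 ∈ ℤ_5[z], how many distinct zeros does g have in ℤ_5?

2

Evaluate at each of the 5 elements of ℤ_5:
g(0) = 1; g(1) = 1; g(2) = 0 → root; g(3) = 1; g(4) = 0 → root.
Roots: {2, 4}.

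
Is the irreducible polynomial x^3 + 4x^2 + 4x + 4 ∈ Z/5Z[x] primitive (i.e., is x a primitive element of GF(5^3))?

No

Write f(x) = x^3 + 4x^2 + 4x + 4.
|GF(5^3)^×| = 5^3 − 1 = 124. Prime factorization: 124 = 2^2·31.
f is primitive ⇔ x has order 124 in GF(5)[x]/(f), i.e. x^(124/q) ≠ 1 for each prime q | 124.
x^(62) mod f = 1
x^(4) mod f = 2x^2 + 2x + 1.
Since x^(62) = 1, the order of x divides 62 < 124; not primitive.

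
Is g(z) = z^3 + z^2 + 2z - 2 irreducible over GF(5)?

No

Check for roots in GF(5): g(0) = 3; g(1) = 2; g(2) = 4; g(3) = 0 → root; g(4) = 1.
g(3) = 0, so (z − 3) divides g(z); g is reducible.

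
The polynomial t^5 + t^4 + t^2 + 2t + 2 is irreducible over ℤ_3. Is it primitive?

No

Write f(t) = t^5 + t^4 + t^2 + 2t + 2.
|GF(3^5)^×| = 3^5 − 1 = 242. Prime factorization: 242 = 2·11^2.
f is primitive ⇔ t has order 242 in GF(3)[t]/(f), i.e. t^(242/q) ≠ 1 for each prime q | 242.
t^(121) mod f = 1
t^(22) mod f = t^4 + 2t^3 + 2.
Since t^(121) = 1, the order of t divides 121 < 242; not primitive.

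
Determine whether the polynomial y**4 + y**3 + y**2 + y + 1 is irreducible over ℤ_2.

Yes

Write h(y) = y**4 + y**3 + y**2 + y + 1.
Check for roots in ℤ_2: h(0) = 1; h(1) = 1.
No roots, so no linear factors.
Monic irreducibles of degree 2 over GF(2): y**2 + y + 1.
None of them divide h (all give nonzero remainder).
No irreducible factor of degree ≤ 2 exists, so h is irreducible over GF(2).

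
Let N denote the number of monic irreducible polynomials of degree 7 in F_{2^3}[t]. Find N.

x^(8^7) − x is the product of all monic irreducibles of degree dividing 7; Möbius inversion gives N = (1/7) Σ μ(7/d)·8^d.
Divisors of 7: 1, 7; μ(7/d) for each: -1, 1.
Σ = − 8^1 + 8^7 = 2097144.
N = 2097144/7 = 299592.

299592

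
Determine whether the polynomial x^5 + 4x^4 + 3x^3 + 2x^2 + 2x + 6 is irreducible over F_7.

Yes

Write g(x) = x^5 + 4x^4 + 3x^3 + 2x^2 + 2x + 6.
Check for roots in F_7: g(0) = 6; g(1) = 4; g(2) = 5; g(3) = 6; g(4) = 4; g(5) = 4; g(6) = 6.
No roots, so no linear factors.
Degree-2 irreducible divisors: test the 21 monic irreducibles of degree 2 over GF(7).
None of them divide g (all give nonzero remainder).
No irreducible factor of degree ≤ 2 exists, so g is irreducible over GF(7).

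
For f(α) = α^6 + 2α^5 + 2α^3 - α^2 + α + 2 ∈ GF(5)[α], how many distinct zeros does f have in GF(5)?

1

Evaluate at each of the 5 elements of GF(5):
f(0) = 2; f(1) = 2; f(2) = 4; f(3) = 0 → root; f(4) = 2.
Roots: {3}.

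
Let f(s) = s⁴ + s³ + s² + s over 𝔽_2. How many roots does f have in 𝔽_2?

2

Evaluate at each of the 2 elements of 𝔽_2:
f(0) = 0 → root; f(1) = 0 → root.
Roots: {0, 1}.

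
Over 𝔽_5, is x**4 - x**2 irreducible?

No

Write f(x) = x**4 - x**2.
Check for roots in 𝔽_5: f(0) = 0 → root; f(1) = 0 → root; f(2) = 2; f(3) = 2; f(4) = 0 → root.
f(0) = 0, so (x) divides f(x); f is reducible.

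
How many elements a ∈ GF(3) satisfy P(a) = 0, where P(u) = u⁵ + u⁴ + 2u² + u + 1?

1

Evaluate at each of the 3 elements of GF(3):
P(0) = 1; P(1) = 0 → root; P(2) = 2.
Roots: {1}.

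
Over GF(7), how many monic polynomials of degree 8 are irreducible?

The number of monic irreducibles of degree 8 over GF(7) is (1/8)·Σ_{d∣8} μ(8/d) 7^d.
Divisors of 8: 1, 2, 4, 8; μ(8/d) for each: 0, 0, -1, 1.
Σ = − 7^4 + 7^8 = 5762400.
N = 5762400/8 = 720300.

720300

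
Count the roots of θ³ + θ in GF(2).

2

Write g(θ) = θ³ + θ.
Evaluate at each of the 2 elements of GF(2):
g(0) = 0 → root; g(1) = 0 → root.
Roots: {0, 1}.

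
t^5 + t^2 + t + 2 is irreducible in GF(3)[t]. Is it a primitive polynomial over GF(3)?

Write f(t) = t^5 + t^2 + t + 2.
|GF(3^5)^×| = 3^5 − 1 = 242. Prime factorization: 242 = 2·11^2.
f is primitive ⇔ t has order 242 in GF(3)[t]/(f), i.e. t^(242/q) ≠ 1 for each prime q | 242.
t^(121) mod f = 1
t^(22) mod f = t^4 + 2t^3 + 2t^2 + 2t.
Since t^(121) = 1, the order of t divides 121 < 242; not primitive.

No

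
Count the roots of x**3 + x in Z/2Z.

Write g(x) = x**3 + x.
Evaluate at each of the 2 elements of Z/2Z:
g(0) = 0 → root; g(1) = 0 → root.
Roots: {0, 1}.

2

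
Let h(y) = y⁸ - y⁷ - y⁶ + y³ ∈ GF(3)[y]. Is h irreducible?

No

Check for roots in GF(3): h(0) = 0 → root; h(1) = 0 → root; h(2) = 0 → root.
h(0) = 0, so (y) divides h(y); h is reducible.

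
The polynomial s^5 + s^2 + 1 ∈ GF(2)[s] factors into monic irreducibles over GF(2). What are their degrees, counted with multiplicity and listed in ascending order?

Write g(s) = s^5 + s^2 + 1.
Roots in GF(2): g(0) = 1; g(1) = 1.
Complete factorization: g(s) = (s^5 + s^2 + 1).
Factor degrees with multiplicity: 5 = 5.

5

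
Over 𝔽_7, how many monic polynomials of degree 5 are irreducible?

By the necklace-counting formula, N_7(5) = (1/5) Σ_{d|5} μ(5/d)·7^d.
Divisors of 5: 1, 5; μ(5/d) for each: -1, 1.
Σ = − 7^1 + 7^5 = 16800.
N = 16800/5 = 3360.

3360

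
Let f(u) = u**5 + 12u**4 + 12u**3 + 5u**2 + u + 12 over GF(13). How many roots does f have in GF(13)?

1

Evaluate at each of the 13 elements of GF(13):
f(0) = 12; f(1) = 4; f(2) = 3; f(3) = 0 → root; f(4) = 7; f(5) = 8; f(6) = 1; f(7) = 1; f(8) = 4; f(9) = 3; f(10) = 4; f(11) = 3; f(12) = 2.
Roots: {3}.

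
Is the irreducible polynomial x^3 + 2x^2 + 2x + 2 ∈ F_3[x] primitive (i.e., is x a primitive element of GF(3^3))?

No

Write f(x) = x^3 + 2x^2 + 2x + 2.
|GF(3^3)^×| = 3^3 − 1 = 26. Prime factorization: 26 = 2·13.
f is primitive ⇔ x has order 26 in GF(3)[x]/(f), i.e. x^(26/q) ≠ 1 for each prime q | 26.
x^(13) mod f = 1
x^(2) mod f = x^2.
Since x^(13) = 1, the order of x divides 13 < 26; not primitive.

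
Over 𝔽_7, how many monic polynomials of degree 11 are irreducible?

Gauss's count: N_{7}(11) = (1/11) Σ_{d|11} μ(11/d)·7^d.
Divisors of 11: 1, 11; μ(11/d) for each: -1, 1.
Σ = − 7^1 + 7^11 = 1977326736.
N = 1977326736/11 = 179756976.

179756976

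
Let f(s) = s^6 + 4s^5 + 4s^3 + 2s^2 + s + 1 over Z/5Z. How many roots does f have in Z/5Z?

Evaluate at each of the 5 elements of Z/5Z:
f(0) = 1; f(1) = 3; f(2) = 0 → root; f(3) = 1; f(4) = 0 → root.
Roots: {2, 4}.

2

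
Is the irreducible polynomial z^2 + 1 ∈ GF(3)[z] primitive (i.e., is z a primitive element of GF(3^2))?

Write f(z) = z^2 + 1.
|GF(3^2)^×| = 3^2 − 1 = 8. Prime factorization: 8 = 2^3.
f is primitive ⇔ z has order 8 in GF(3)[z]/(f), i.e. z^(8/q) ≠ 1 for each prime q | 8.
z^(4) mod f = 1
Since z^(4) = 1, the order of z divides 4 < 8; not primitive.

No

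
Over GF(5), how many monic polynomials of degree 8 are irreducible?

The number of monic irreducibles of degree 8 over GF(5) is (1/8)·Σ_{d∣8} μ(8/d) 5^d.
Divisors of 8: 1, 2, 4, 8; μ(8/d) for each: 0, 0, -1, 1.
Σ = − 5^4 + 5^8 = 390000.
N = 390000/8 = 48750.

48750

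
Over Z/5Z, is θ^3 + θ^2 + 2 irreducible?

Yes

Write h(θ) = θ^3 + θ^2 + 2.
Check for roots in Z/5Z: h(0) = 2; h(1) = 4; h(2) = 4; h(3) = 3; h(4) = 2.
No roots. A degree-3 polynomial over a field with no linear factor is irreducible.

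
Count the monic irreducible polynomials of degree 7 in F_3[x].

312

Gauss's count: N_{3}(7) = (1/7) Σ_{d|7} μ(7/d)·3^d.
Divisors of 7: 1, 7; μ(7/d) for each: -1, 1.
Σ = − 3^1 + 3^7 = 2184.
N = 2184/7 = 312.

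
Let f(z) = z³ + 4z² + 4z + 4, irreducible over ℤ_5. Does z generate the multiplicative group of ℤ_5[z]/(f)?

|GF(5^3)^×| = 5^3 − 1 = 124. Prime factorization: 124 = 2^2·31.
f is primitive ⇔ z has order 124 in GF(5)[z]/(f), i.e. z^(124/q) ≠ 1 for each prime q | 124.
z^(62) mod f = 1
z^(4) mod f = 2z² + 2z + 1.
Since z^(62) = 1, the order of z divides 62 < 124; not primitive.

No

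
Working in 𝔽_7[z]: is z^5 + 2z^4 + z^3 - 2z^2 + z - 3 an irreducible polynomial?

No

Write m(z) = z^5 + 2z^4 + z^3 - 2z^2 + z - 3.
Check for roots in 𝔽_7: m(0) = 4; m(1) = 0 → root; m(2) = 0 → root; m(3) = 1; m(4) = 1; m(5) = 0 → root; m(6) = 1.
m(1) = 0, so (z − 1) divides m(z); m is reducible.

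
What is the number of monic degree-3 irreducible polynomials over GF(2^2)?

20

Gauss's count: N_{4}(3) = (1/3) Σ_{d|3} μ(3/d)·4^d.
Divisors of 3: 1, 3; μ(3/d) for each: -1, 1.
Σ = − 4^1 + 4^3 = 60.
N = 60/3 = 20.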